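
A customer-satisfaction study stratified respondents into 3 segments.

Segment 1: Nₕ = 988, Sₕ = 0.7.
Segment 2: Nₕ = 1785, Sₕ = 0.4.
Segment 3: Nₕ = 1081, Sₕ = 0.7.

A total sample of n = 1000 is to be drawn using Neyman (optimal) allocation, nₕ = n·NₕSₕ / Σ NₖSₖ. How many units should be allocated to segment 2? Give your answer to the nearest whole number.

330

Σ NₕSₕ = 988·0.7 + 1785·0.4 + 1081·0.7 = 2162.3.
Share for 2: 714/2162.3 = 0.33020.
n_2 = 1000 × 0.33020 = 330.204... → 330.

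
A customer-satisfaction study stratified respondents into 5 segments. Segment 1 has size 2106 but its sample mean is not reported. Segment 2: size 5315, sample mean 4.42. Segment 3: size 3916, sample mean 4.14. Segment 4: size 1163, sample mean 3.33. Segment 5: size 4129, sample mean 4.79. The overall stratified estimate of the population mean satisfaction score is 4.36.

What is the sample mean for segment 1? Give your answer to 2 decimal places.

Σ Nₕx̄ₕ = N·μ, so 2106·x̄_1 = 16629·4.36 − (5315·4.42 + 3916·4.14 + 1163·3.33 + 4129·4.79).
= 72502.44 − 63355.24 = 9147.2.
x̄_1 = 9147.2 / 2106 = 4.3434... → 4.34.

4.34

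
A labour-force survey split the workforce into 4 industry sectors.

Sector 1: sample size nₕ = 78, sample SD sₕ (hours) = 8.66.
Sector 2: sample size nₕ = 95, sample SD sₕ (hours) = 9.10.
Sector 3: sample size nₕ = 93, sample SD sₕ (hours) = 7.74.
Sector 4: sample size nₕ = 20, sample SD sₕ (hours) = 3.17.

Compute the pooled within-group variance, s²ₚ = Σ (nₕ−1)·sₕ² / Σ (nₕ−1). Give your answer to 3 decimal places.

Degrees of freedom: 77 + 94 + 92 + 19 = 282.
Σ(nₕ−1)sₕ² = 77·74.9956 + 94·82.81 + 92·59.9076 + 19·10.0489 = 19261.2295.
s²ₚ = 19261.2295 / 282 = 68.30223... → 68.302.

68.302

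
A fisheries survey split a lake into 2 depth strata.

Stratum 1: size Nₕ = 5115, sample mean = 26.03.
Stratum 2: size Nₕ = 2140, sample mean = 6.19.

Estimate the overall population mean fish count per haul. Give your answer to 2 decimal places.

N = 5115 + 2140 = 7255.
The stratified mean weights each stratum mean by its population share Nₕ/N.
Σ Nₕx̄ₕ = 5115·26.03 + 2140·6.19 = 133143.45 + 13246.6 = 146390.05.
Divide by N: 146390.05 / 7255 = 20.1778... → 20.18.

20.18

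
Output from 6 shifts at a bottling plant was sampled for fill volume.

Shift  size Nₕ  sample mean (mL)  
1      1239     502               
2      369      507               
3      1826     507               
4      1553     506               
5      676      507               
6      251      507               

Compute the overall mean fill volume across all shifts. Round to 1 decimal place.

x̄_st = (Σ Nₕx̄ₕ) / (Σ Nₕ) = (1239·502 + 369·507 + 1826·507 + 1553·506 + 676·507 + 251·507) / 5914
= 2990650 / 5914 = 505.690... → 505.7.

505.7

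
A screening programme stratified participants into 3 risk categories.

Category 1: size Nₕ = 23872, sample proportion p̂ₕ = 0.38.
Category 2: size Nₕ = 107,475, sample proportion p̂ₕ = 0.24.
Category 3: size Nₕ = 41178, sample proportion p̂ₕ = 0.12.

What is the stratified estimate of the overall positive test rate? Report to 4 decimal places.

N = 23872 + 107475 + 41178 = 172525.
Overall proportion = Σ (Nₕ/N)·p̂ₕ.
Σ Nₕp̂ₕ = 9071.36 + 25794 + 4941.36 = 39806.72.
39806.72 / 172525 = 0.230730... → 0.2307.

0.2307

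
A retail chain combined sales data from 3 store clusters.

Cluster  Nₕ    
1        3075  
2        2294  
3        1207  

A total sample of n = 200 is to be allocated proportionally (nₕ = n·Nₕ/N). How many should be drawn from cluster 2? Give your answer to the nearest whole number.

N = 3075 + 2294 + 1207 = 6576.
n_2 = 200·2294/6576 = 69.769... → 70.

70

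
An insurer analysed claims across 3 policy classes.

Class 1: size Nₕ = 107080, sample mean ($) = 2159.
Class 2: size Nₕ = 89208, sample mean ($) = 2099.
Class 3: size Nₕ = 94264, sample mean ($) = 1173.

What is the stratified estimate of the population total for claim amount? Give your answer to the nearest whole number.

Population total = Σ Nₕ·x̄ₕ (each stratum's size times its mean).
107080·2159 + 89208·2099 + 94264·1173 = 231185720 + 187247592 + 110571672 = 529004984.

529004984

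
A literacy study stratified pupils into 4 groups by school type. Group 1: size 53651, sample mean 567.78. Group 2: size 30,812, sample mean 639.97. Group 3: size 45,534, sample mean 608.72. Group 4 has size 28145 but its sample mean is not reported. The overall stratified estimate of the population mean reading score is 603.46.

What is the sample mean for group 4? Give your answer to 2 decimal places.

623.00

N = 53651 + 30812 + 45534 + 28145 = 158142.
Overall total = μ·N = 603.46·158142 = 95432371.32.
Subtract the known strata: 53651·567.78 + 30812·639.97 + 45534·608.72 = 77898176.9.
Remaining total for group 4: 95432371.32 − 77898176.9 = 17534194.42.
Divide by its size: 17534194.42 / 28145 = 622.9950... → 623.00.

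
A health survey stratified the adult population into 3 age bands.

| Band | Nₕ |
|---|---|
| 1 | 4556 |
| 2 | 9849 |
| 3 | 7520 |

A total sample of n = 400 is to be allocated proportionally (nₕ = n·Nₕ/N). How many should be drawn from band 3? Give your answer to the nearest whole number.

N = 4556 + 9849 + 7520 = 21925.
n_3 = 400·7520/21925 = 137.195... → 137.

137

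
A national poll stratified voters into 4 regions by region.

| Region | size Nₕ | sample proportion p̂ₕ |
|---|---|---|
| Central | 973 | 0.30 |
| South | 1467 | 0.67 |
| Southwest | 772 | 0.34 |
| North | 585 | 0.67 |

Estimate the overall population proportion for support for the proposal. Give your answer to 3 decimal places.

0.508

N = 973 + 1467 + 772 + 585 = 3797.
Overall proportion = Σ (Nₕ/N)·p̂ₕ.
Σ Nₕp̂ₕ = 291.9 + 982.89 + 262.48 + 391.95 = 1929.22.
1929.22 / 3797 = 0.50809... → 0.508.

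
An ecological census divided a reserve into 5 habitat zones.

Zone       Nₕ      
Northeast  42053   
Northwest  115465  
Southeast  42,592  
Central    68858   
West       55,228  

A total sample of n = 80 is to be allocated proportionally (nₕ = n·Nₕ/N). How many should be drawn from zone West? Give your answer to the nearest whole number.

N = 42053 + 115465 + 42592 + 68858 + 55228 = 324196.
n_West = 80·55228/324196 = 13.628... → 14.

14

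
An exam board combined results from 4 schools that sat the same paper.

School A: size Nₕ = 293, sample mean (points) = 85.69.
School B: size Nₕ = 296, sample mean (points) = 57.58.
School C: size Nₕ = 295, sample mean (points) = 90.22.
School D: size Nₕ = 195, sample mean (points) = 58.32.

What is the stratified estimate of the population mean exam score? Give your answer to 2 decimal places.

N = 293 + 296 + 295 + 195 = 1079.
The stratified mean weights each stratum mean by its population share Nₕ/N.
Σ Nₕx̄ₕ = 293·85.69 + 296·57.58 + 295·90.22 + 195·58.32 = 25107.17 + 17043.68 + 26614.9 + 11372.4 = 80138.15.
Divide by N: 80138.15 / 1079 = 74.2708... → 74.27.

74.27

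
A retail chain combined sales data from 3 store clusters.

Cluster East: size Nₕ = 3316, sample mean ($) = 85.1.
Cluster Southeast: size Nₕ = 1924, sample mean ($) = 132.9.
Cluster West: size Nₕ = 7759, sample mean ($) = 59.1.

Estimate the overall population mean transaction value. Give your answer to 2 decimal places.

76.66

x̄_st = (Σ Nₕx̄ₕ) / (Σ Nₕ) = (3316·85.1 + 1924·132.9 + 7759·59.1) / 12999
= 996448.1 / 12999 = 76.6558... → 76.66.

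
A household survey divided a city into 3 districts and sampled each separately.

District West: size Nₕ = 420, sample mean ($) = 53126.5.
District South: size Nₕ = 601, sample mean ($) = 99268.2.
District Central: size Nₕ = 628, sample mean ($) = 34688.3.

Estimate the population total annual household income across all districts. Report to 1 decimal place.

Population total = Σ Nₕ·x̄ₕ (each stratum's size times its mean).
420·53126.5 + 601·99268.2 + 628·34688.3 = 22313130 + 59660188.2 + 21784252.4 = 103757570.6.

103757570.6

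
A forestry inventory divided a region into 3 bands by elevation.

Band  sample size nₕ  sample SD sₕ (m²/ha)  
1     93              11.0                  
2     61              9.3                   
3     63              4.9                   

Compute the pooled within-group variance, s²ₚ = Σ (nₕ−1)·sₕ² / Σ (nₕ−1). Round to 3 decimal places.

83.224

1: (93−1)·11.0² = 92·121 = 11132
2: (61−1)·9.3² = 60·86.49 = 5189.4
3: (63−1)·4.9² = 62·24.01 = 1488.62
Numerator = 17810.02; denominator = Σ(nₕ−1) = 214.
s²ₚ = 17810.02/214 = 83.22439... → 83.224.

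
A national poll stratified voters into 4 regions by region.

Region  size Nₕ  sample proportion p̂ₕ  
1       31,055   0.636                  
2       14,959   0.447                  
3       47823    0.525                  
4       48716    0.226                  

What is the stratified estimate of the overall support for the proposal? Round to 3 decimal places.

N = 31055 + 14959 + 47823 + 48716 = 142553.
Overall proportion = Σ (Nₕ/N)·p̂ₕ.
Σ Nₕp̂ₕ = 19750.98 + 6686.673 + 25107.075 + 11009.816 = 62554.544.
62554.544 / 142553 = 0.43882... → 0.439.

0.439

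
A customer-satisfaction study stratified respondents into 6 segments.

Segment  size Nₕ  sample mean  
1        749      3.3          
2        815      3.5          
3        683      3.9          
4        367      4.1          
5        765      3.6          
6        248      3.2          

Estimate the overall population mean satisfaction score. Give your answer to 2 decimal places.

3.60

x̄_st = (Σ Nₕx̄ₕ) / (Σ Nₕ) = (749·3.3 + 815·3.5 + 683·3.9 + 367·4.1 + 765·3.6 + 248·3.2) / 3627
= 13040.2 / 3627 = 3.5953... → 3.60.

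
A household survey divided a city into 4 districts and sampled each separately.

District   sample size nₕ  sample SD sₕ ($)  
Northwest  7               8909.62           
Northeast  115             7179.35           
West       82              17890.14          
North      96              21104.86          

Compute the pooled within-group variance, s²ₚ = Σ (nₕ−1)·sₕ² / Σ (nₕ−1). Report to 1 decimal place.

Degrees of freedom: 6 + 114 + 81 + 95 = 296.
Σ(nₕ−1)sₕ² = 6·79381328.5444 + 114·51543066.4225 + 81·320057109.2196 + 95·445415115.6196 = 74591259374.081.
s²ₚ = 74591259374.081 / 296 = 251997497.885... → 251997497.9.

251997497.9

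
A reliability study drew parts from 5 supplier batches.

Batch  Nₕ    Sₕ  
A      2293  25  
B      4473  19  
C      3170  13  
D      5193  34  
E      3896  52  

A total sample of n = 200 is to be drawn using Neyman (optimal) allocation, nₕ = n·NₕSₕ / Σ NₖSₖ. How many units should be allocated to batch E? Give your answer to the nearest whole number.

Σ NₕSₕ = 2293·25 + 4473·19 + 3170·13 + 5193·34 + 3896·52 = 562676.
Share for E: 202592/562676 = 0.36005.
n_E = 200 × 0.36005 = 72.010... → 72.

72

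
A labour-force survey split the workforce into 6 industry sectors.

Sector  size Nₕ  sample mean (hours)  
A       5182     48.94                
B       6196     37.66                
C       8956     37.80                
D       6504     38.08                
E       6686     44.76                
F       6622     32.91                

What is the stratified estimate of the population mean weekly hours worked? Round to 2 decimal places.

x̄_st = (Σ Nₕx̄ₕ) / (Σ Nₕ) = (5182·48.94 + 6196·37.66 + 8956·37.80 + 6504·38.08 + 6686·44.76 + 6622·32.91) / 40146
= 1590352.94 / 40146 = 39.6142... → 39.61.

39.61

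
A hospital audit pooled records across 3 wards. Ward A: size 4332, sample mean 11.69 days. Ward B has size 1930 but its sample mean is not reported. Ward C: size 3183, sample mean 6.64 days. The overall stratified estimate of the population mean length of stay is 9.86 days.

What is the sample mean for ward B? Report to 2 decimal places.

11.06

N = 4332 + 1930 + 3183 = 9445.
Overall total = μ·N = 9.86·9445 = 93127.7.
Subtract the known strata: 4332·11.69 + 3183·6.64 = 71776.2.
Remaining total for ward B: 93127.7 − 71776.2 = 21351.5.
Divide by its size: 21351.5 / 1930 = 11.0630... → 11.06.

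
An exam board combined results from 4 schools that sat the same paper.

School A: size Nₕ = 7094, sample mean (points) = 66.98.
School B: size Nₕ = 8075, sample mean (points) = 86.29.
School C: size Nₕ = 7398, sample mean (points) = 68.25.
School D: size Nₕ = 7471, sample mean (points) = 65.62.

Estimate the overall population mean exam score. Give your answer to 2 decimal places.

72.15

N = 7094 + 8075 + 7398 + 7471 = 30038.
Overall mean = Σ (Nₕ/N)·x̄ₕ — weight by population share, not a simple average.
Σ Nₕx̄ₕ = 7094·66.98 + 8075·86.29 + 7398·68.25 + 7471·65.62 = 475156.12 + 696791.75 + 504913.5 + 490247.02 = 2167108.39.
Divide by N: 2167108.39 / 30038 = 72.1456... → 72.15.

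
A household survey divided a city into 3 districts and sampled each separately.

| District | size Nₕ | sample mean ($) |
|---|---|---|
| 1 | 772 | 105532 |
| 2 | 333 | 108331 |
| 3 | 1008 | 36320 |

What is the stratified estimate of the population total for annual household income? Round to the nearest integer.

1: 772·105532 = 81470704
2: 333·108331 = 36074223
3: 1008·36320 = 36610560
τ̂ = Σ Nₕx̄ₕ = 154155487.

154155487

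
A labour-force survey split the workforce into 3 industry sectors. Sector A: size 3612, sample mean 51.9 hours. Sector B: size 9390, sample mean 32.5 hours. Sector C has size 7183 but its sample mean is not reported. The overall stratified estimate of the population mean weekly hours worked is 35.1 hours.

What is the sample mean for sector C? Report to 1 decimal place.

30.1

N = 3612 + 9390 + 7183 = 20185.
Overall total = μ·N = 35.1·20185 = 708493.5.
Subtract the known strata: 3612·51.9 + 9390·32.5 = 492637.8.
Remaining total for sector C: 708493.5 − 492637.8 = 215855.7.
Divide by its size: 215855.7 / 7183 = 30.051... → 30.1.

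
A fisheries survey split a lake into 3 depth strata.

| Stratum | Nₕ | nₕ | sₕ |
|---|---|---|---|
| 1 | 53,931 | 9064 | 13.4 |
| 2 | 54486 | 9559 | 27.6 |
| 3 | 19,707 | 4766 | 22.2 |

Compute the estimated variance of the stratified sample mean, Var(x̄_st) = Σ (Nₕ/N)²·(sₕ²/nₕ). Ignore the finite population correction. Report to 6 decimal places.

N = 128124. Term for each stratum: Wₕ²sₕ²/nₕ.
Var(x̄_st) = 0.003509988 + 0.014411679 + 0.002446425 = 0.020368093 → 0.020368.

0.020368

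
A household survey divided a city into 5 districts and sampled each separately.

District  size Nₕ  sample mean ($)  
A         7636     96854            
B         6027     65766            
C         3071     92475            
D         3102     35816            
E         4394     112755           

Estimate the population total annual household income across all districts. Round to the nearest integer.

Estimate total by summing Nₕ·x̄ₕ over strata.
7636·96854 + 6027·65766 + 3071·92475 + 3102·35816 + 4394·112755 = 739577144 + 396371682 + 283990725 + 111101232 + 495445470 = 2026486253.

2026486253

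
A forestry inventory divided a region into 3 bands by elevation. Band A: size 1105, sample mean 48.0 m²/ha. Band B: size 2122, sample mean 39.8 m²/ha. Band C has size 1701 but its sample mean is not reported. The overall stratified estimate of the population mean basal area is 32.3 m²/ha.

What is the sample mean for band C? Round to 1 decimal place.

Σ Nₕx̄ₕ = N·μ, so 1701·x̄_C = 4928·32.3 − (1105·48.0 + 2122·39.8).
= 159174.4 − 137495.6 = 21678.8.
x̄_C = 21678.8 / 1701 = 12.745... → 12.7.

12.7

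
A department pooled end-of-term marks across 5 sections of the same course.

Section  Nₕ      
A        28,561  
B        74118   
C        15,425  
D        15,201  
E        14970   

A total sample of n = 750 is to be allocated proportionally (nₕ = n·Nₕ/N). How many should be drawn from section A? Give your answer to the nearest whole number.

Share of section A = 28561/148275 = 0.19262.
Allocate 750 × 0.19262 = 144.466... → 144.

144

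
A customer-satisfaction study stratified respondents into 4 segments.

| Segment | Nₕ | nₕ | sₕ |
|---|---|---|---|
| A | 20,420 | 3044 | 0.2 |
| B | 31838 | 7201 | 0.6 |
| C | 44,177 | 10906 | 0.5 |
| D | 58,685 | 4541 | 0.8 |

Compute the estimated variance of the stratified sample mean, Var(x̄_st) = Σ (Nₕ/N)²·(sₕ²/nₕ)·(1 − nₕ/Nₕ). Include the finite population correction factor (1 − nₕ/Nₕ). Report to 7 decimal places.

N = 155120; Wₕ = Nₕ/N.
segment A: (20420/155120)²·0.2²/3044·(1 − 3044/20420) = 0.0000001938
segment B: (31838/155120)²·0.6²/7201·(1 − 7201/31838) = 0.0000016297
segment C: (44177/155120)²·0.5²/10906·(1 − 10906/44177) = 0.0000014002
segment D: (58685/155120)²·0.8²/4541·(1 − 4541/58685) = 0.0000186110
Sum = 0.0000218347 → 0.0000218.

0.0000218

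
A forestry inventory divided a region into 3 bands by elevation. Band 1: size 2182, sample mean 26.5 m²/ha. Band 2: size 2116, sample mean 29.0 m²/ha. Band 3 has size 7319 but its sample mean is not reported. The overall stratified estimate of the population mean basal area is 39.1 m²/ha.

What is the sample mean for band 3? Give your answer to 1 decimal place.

Σ Nₕx̄ₕ = N·μ, so 7319·x̄_3 = 11617·39.1 − (2182·26.5 + 2116·29.0).
= 454224.7 − 119187 = 335037.7.
x̄_3 = 335037.7 / 7319 = 45.776... → 45.8.

45.8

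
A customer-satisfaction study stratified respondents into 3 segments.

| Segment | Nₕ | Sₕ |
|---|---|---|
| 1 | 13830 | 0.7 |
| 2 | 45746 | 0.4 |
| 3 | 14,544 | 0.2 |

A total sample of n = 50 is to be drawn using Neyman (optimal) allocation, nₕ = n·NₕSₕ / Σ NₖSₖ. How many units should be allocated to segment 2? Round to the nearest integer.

30

1: NₕSₕ = 13830·0.7 = 9681
2: NₕSₕ = 45746·0.4 = 18298.4
3: NₕSₕ = 14544·0.2 = 2908.8
Σ NₕSₕ = 30888.2.
n_2 = 50·18298.4/30888.2 = 29.620... → 30.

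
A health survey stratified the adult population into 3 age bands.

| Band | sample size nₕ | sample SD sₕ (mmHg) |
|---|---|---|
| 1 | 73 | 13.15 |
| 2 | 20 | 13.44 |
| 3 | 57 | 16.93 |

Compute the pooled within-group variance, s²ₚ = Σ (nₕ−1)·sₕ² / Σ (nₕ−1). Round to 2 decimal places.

217.23

Degrees of freedom: 72 + 19 + 56 = 147.
Σ(nₕ−1)sₕ² = 72·172.9225 + 19·180.6336 + 56·286.6249 = 31933.4528.
s²ₚ = 31933.4528 / 147 = 217.2344... → 217.23.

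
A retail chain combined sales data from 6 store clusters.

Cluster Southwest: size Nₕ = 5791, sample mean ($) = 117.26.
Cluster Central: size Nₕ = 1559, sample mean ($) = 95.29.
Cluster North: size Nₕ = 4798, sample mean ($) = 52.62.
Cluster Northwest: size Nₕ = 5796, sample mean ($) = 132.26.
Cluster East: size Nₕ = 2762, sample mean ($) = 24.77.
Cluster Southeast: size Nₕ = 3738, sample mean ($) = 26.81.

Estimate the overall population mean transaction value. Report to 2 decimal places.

N = 24444; weights Wₕ = Nₕ/N = (0.2369, 0.0638, 0.1963, 0.2371, 0.1130, 0.1529).
x̄_st = Σ Wₕ·x̄ₕ = 0.2369·117.26 + 0.0638·95.29 + 0.1963·52.62 + 0.2371·132.26 + 0.1130·24.77 + 0.1529·26.81 ≈ 82.4452...
→ 82.45.

82.45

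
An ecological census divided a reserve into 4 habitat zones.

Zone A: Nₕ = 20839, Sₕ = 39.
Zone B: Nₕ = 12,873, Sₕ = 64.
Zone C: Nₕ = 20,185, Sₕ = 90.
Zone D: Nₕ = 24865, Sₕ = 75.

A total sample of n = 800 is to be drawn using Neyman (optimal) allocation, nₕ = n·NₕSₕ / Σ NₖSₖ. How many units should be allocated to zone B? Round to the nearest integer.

A: NₕSₕ = 20839·39 = 812721
B: NₕSₕ = 12873·64 = 823872
C: NₕSₕ = 20185·90 = 1816650
D: NₕSₕ = 24865·75 = 1864875
Σ NₕSₕ = 5318118.
n_B = 800·823872/5318118 = 123.934... → 124.

124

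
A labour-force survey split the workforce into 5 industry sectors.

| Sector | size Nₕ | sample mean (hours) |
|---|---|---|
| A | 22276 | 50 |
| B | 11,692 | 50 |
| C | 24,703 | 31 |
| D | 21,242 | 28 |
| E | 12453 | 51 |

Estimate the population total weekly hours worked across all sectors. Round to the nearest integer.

A: 22276·50 = 1113800
B: 11692·50 = 584600
C: 24703·31 = 765793
D: 21242·28 = 594776
E: 12453·51 = 635103
τ̂ = Σ Nₕx̄ₕ = 3694072.

3694072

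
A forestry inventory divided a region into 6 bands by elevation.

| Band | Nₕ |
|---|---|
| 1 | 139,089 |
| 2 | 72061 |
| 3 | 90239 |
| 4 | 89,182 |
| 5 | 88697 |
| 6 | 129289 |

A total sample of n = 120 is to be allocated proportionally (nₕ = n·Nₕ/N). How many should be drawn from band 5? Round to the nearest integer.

Share of band 5 = 88697/608557 = 0.14575.
Allocate 120 × 0.14575 = 17.490... → 17.

17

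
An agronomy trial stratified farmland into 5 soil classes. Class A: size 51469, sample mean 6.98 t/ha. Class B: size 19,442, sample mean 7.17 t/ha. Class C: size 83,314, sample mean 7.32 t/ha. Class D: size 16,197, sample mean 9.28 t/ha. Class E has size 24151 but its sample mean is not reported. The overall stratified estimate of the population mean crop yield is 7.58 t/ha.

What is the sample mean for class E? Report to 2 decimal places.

Σ Nₕx̄ₕ = N·μ, so 24151·x̄_E = 194573·7.58 − (51469·6.98 + 19442·7.17 + 83314·7.32 + 16197·9.28).
= 1474863.34 − 1258819.4 = 216043.94.
x̄_E = 216043.94 / 24151 = 8.9455... → 8.95.

8.95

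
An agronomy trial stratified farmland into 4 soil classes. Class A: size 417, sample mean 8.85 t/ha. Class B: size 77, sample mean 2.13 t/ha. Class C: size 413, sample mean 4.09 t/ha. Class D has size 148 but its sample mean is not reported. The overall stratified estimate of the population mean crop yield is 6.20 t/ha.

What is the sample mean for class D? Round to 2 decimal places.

6.74

Σ Nₕx̄ₕ = N·μ, so 148·x̄_D = 1055·6.20 − (417·8.85 + 77·2.13 + 413·4.09).
= 6541 − 5543.63 = 997.37.
x̄_D = 997.37 / 148 = 6.7390... → 6.74.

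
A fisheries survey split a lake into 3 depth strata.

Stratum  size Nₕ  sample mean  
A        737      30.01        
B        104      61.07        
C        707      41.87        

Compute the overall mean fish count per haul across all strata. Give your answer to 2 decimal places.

N = 737 + 104 + 707 = 1548.
Weight each subgroup mean by Nₕ/N and sum.
Σ Nₕx̄ₕ = 737·30.01 + 104·61.07 + 707·41.87 = 22117.37 + 6351.28 + 29602.09 = 58070.74.
Divide by N: 58070.74 / 1548 = 37.5134... → 37.51.

37.51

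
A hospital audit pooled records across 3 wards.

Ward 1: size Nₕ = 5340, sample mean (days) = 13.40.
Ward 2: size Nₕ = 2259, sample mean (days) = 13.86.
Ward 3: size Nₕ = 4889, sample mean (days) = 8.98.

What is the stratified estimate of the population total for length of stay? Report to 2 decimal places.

146768.96

1: 5340·13.40 = 71556
2: 2259·13.86 = 31309.74
3: 4889·8.98 = 43903.22
τ̂ = Σ Nₕx̄ₕ = 146768.96.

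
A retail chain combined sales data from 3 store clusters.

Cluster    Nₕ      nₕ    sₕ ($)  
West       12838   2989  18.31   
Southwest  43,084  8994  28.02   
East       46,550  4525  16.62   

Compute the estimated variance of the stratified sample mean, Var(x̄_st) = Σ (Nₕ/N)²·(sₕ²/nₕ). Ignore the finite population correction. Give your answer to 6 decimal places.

0.029789

N = 102472. Term for each stratum: Wₕ²sₕ²/nₕ.
Var(x̄_st) = 0.001760496 + 0.015431388 + 0.012597153 = 0.029789037 → 0.029789.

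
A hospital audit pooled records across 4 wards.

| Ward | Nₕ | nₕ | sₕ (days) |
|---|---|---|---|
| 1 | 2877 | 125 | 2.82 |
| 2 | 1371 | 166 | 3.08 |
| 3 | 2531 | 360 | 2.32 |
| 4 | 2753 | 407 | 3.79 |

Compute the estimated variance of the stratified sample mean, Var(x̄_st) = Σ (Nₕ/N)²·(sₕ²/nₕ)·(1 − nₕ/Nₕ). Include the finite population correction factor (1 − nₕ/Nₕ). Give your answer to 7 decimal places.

N = 9532. Term for each stratum: Wₕ²sₕ²/nₕ·(1−nₕ/Nₕ).
Var(x̄_st) = 0.0055438112 + 0.0010390819 + 0.0009041852 + 0.0025087083 = 0.0099957865 → 0.0099958.

0.0099958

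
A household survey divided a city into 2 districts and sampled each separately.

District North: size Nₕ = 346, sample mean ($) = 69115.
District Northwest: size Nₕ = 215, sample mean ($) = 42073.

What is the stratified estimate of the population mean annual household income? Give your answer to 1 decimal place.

58751.3

N = 346 + 215 = 561.
The stratified mean weights each stratum mean by its population share Nₕ/N.
Σ Nₕx̄ₕ = 346·69115 + 215·42073 = 23913790 + 9045695 = 32959485.
Divide by N: 32959485 / 561 = 58751.310... → 58751.3.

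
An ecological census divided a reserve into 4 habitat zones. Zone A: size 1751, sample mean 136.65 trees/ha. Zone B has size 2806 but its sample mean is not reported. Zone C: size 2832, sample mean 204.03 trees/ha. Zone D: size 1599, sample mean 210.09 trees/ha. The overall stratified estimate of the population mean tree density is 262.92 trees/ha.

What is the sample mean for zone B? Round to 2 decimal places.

N = 1751 + 2806 + 2832 + 1599 = 8988.
Overall total = μ·N = 262.92·8988 = 2363124.96.
Subtract the known strata: 1751·136.65 + 2832·204.03 + 1599·210.09 = 1153021.02.
Remaining total for zone B: 2363124.96 − 1153021.02 = 1210103.94.
Divide by its size: 1210103.94 / 2806 = 431.2559... → 431.26.

431.26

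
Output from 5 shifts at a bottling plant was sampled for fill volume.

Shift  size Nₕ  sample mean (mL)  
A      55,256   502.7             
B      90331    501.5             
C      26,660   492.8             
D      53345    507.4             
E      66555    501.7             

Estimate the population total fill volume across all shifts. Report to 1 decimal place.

A: 55256·502.7 = 27777191.2
B: 90331·501.5 = 45300996.5
C: 26660·492.8 = 13138048
D: 53345·507.4 = 27067253
E: 66555·501.7 = 33390643.5
τ̂ = Σ Nₕx̄ₕ = 146674132.2.

146674132.2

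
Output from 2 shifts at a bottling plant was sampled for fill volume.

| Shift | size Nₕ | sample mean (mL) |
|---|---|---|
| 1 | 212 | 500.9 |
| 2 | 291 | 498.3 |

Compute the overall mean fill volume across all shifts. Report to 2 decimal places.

N = 212 + 291 = 503.
The stratified mean weights each stratum mean by its population share Nₕ/N.
Σ Nₕx̄ₕ = 212·500.9 + 291·498.3 = 106190.8 + 145005.3 = 251196.1.
Divide by N: 251196.1 / 503 = 499.3958... → 499.40.

499.40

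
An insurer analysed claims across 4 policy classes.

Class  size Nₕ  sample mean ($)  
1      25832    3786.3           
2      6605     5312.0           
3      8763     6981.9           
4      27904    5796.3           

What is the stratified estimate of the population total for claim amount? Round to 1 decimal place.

Population total = Σ Nₕ·x̄ₕ (each stratum's size times its mean).
25832·3786.3 + 6605·5312.0 + 8763·6981.9 + 27904·5796.3 = 97807701.6 + 35085760 + 61182389.7 + 161739955.2 = 355815806.5.

355815806.5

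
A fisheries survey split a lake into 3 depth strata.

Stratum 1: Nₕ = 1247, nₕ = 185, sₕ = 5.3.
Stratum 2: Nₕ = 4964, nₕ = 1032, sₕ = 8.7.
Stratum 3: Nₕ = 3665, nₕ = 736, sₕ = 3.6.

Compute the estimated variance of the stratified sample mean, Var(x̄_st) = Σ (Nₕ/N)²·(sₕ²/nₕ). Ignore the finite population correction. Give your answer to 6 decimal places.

0.023375

N = 9876. Term for each stratum: Wₕ²sₕ²/nₕ.
Var(x̄_st) = 0.002420755 + 0.018529350 + 0.002425007 = 0.023375112 → 0.023375.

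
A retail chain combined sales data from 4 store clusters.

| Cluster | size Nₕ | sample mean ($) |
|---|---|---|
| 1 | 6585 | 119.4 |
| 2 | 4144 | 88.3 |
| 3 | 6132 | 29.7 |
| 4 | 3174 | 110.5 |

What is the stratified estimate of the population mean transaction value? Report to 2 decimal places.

N = 6585 + 4144 + 6132 + 3174 = 20035.
Overall mean = Σ (Nₕ/N)·x̄ₕ — weight by population share, not a simple average.
Σ Nₕx̄ₕ = 6585·119.4 + 4144·88.3 + 6132·29.7 + 3174·110.5 = 786249 + 365915.2 + 182120.4 + 350727 = 1685011.6.
Divide by N: 1685011.6 / 20035 = 84.1034... → 84.10.

84.10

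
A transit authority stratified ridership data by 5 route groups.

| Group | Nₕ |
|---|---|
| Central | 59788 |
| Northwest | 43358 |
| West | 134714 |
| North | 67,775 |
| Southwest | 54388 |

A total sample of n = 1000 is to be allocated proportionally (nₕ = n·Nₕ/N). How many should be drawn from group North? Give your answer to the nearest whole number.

188

N = 59788 + 43358 + 134714 + 67775 + 54388 = 360023.
n_North = 1000·67775/360023 = 188.252... → 188.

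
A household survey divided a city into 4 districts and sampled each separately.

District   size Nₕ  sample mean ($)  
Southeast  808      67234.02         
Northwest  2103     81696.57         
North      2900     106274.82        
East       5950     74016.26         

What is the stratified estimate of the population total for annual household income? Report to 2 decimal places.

974726699.87

Southeast: 808·67234.02 = 54325088.16
Northwest: 2103·81696.57 = 171807886.71
North: 2900·106274.82 = 308196978
East: 5950·74016.26 = 440396747
τ̂ = Σ Nₕx̄ₕ = 974726699.87.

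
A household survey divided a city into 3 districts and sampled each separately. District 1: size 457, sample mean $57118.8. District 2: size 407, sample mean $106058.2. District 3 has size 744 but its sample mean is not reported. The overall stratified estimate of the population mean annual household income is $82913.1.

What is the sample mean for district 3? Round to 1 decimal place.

N = 457 + 407 + 744 = 1608.
Overall total = μ·N = 82913.1·1608 = 133324264.8.
Subtract the known strata: 457·57118.8 + 407·106058.2 = 69268979.
Remaining total for district 3: 133324264.8 − 69268979 = 64055285.8.
Divide by its size: 64055285.8 / 744 = 86095.814... → 86095.8.

86095.8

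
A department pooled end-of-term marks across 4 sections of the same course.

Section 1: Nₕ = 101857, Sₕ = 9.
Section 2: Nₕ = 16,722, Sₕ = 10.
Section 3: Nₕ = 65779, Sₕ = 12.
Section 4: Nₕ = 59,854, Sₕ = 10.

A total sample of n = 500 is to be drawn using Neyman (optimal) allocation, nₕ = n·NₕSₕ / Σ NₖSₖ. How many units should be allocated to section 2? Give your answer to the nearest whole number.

34

1: NₕSₕ = 101857·9 = 916713
2: NₕSₕ = 16722·10 = 167220
3: NₕSₕ = 65779·12 = 789348
4: NₕSₕ = 59854·10 = 598540
Σ NₕSₕ = 2471821.
n_2 = 500·167220/2471821 = 33.825... → 34.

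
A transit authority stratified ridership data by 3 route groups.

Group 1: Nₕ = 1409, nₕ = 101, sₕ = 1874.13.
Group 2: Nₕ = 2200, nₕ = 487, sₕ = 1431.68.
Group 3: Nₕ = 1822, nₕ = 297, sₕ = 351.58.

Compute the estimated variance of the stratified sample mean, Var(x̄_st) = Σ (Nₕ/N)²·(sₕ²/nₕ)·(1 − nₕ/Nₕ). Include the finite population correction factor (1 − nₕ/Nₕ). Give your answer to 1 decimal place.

2749.8

N = 5431; Wₕ = Nₕ/N.
group 1: (1409/5431)²·1874.13²/101·(1 − 101/1409) = 2172.8872
group 2: (2200/5431)²·1431.68²/487·(1 − 487/2200) = 537.7537
group 3: (1822/5431)²·351.58²/297·(1 − 297/1822) = 39.2058
Sum = 2749.8467 → 2749.8.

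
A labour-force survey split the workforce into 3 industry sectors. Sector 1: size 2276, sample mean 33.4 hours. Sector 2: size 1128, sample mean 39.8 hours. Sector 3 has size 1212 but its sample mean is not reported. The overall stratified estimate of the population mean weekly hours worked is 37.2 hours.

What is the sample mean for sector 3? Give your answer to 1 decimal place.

41.9

N = 2276 + 1128 + 1212 = 4616.
Overall total = μ·N = 37.2·4616 = 171715.2.
Subtract the known strata: 2276·33.4 + 1128·39.8 = 120912.8.
Remaining total for sector 3: 171715.2 − 120912.8 = 50802.4.
Divide by its size: 50802.4 / 1212 = 41.916... → 41.9.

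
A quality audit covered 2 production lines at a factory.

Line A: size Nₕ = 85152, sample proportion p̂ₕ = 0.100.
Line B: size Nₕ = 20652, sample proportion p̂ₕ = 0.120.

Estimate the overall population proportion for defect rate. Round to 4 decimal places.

N = 85152 + 20652 = 105804.
Overall proportion = Σ (Nₕ/N)·p̂ₕ.
Σ Nₕp̂ₕ = 8515.2 + 2478.24 = 10993.44.
10993.44 / 105804 = 0.103904... → 0.1039.

0.1039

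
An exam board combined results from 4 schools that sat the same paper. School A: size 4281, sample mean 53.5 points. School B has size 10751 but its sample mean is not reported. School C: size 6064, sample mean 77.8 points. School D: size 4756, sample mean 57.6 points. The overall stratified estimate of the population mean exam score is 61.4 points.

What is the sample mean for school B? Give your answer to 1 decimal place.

N = 4281 + 10751 + 6064 + 4756 = 25852.
Overall total = μ·N = 61.4·25852 = 1587312.8.
Subtract the known strata: 4281·53.5 + 6064·77.8 + 4756·57.6 = 974758.3.
Remaining total for school B: 1587312.8 − 974758.3 = 612554.5.
Divide by its size: 612554.5 / 10751 = 56.977... → 57.0.

57.0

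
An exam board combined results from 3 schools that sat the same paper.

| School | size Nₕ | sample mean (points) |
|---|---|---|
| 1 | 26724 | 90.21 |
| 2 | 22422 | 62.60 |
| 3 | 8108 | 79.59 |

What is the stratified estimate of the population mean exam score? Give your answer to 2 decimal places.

77.89

N = 26724 + 22422 + 8108 = 57254.
Weight each subgroup mean by Nₕ/N and sum.
Σ Nₕx̄ₕ = 26724·90.21 + 22422·62.60 + 8108·79.59 = 2410772.04 + 1403617.2 + 645315.72 = 4459704.96.
Divide by N: 4459704.96 / 57254 = 77.8933... → 77.89.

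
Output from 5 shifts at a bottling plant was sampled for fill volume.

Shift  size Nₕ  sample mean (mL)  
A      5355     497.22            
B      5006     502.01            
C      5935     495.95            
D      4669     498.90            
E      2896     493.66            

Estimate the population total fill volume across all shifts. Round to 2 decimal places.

11878141.87

A: 5355·497.22 = 2662613.1
B: 5006·502.01 = 2513062.06
C: 5935·495.95 = 2943463.25
D: 4669·498.90 = 2329364.1
E: 2896·493.66 = 1429639.36
τ̂ = Σ Nₕx̄ₕ = 11878141.87.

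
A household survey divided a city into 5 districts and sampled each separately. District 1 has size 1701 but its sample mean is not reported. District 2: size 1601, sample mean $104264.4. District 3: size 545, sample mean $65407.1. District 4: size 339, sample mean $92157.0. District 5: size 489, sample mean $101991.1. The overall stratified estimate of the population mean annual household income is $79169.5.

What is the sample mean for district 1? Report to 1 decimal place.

50810.3

N = 1701 + 1601 + 545 + 339 + 489 = 4675.
Overall total = μ·N = 79169.5·4675 = 370117412.5.
Subtract the known strata: 1601·104264.4 + 545·65407.1 + 339·92157.0 + 489·101991.1 = 283689044.8.
Remaining total for district 1: 370117412.5 − 283689044.8 = 86428367.7.
Divide by its size: 86428367.7 / 1701 = 50810.328... → 50810.3.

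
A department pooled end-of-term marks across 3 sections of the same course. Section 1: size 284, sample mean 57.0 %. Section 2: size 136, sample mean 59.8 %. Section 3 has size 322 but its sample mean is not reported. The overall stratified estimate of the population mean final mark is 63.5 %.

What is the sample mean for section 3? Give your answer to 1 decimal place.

70.8

N = 284 + 136 + 322 = 742.
Overall total = μ·N = 63.5·742 = 47117.
Subtract the known strata: 284·57.0 + 136·59.8 = 24320.8.
Remaining total for section 3: 47117 − 24320.8 = 22796.2.
Divide by its size: 22796.2 / 322 = 70.796... → 70.8.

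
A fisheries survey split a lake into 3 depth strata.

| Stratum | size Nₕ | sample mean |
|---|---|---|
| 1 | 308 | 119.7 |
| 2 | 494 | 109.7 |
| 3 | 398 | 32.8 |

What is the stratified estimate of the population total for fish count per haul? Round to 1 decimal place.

Population total = Σ Nₕ·x̄ₕ (each stratum's size times its mean).
308·119.7 + 494·109.7 + 398·32.8 = 36867.6 + 54191.8 + 13054.4 = 104113.8.

104113.8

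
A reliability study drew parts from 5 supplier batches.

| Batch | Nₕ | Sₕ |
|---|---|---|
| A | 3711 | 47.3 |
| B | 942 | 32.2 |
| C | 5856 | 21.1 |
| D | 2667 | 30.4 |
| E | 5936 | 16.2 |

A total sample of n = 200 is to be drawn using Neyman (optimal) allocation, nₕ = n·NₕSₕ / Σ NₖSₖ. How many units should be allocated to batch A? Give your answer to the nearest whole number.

A: NₕSₕ = 3711·47.3 = 175530.3
B: NₕSₕ = 942·32.2 = 30332.4
C: NₕSₕ = 5856·21.1 = 123561.6
D: NₕSₕ = 2667·30.4 = 81076.8
E: NₕSₕ = 5936·16.2 = 96163.2
Σ NₕSₕ = 506664.3.
n_A = 200·175530.3/506664.3 = 69.289... → 69.

69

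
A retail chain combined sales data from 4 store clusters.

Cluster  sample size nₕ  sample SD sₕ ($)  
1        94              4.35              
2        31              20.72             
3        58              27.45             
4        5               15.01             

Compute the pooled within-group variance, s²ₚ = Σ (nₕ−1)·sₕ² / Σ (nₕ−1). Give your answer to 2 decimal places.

Degrees of freedom: 93 + 30 + 57 + 4 = 184.
Σ(nₕ−1)sₕ² = 93·18.9225 + 30·429.3184 + 57·753.5025 + 4·225.3001 = 58490.1874.
s²ₚ = 58490.1874 / 184 = 317.8815... → 317.88.

317.88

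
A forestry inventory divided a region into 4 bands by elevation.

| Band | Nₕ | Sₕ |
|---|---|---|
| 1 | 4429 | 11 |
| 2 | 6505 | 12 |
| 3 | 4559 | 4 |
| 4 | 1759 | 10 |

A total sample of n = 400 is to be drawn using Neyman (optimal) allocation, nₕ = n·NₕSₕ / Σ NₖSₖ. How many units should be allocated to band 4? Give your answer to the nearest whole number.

43

1: NₕSₕ = 4429·11 = 48719
2: NₕSₕ = 6505·12 = 78060
3: NₕSₕ = 4559·4 = 18236
4: NₕSₕ = 1759·10 = 17590
Σ NₕSₕ = 162605.
n_4 = 400·17590/162605 = 43.271... → 43.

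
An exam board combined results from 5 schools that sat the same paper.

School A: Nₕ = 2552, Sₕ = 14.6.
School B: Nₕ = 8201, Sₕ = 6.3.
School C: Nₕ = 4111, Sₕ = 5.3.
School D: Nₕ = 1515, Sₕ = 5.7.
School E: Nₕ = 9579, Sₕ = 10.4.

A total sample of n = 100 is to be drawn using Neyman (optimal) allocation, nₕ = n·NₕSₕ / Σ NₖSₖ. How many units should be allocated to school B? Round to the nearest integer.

24

A: NₕSₕ = 2552·14.6 = 37259.2
B: NₕSₕ = 8201·6.3 = 51666.3
C: NₕSₕ = 4111·5.3 = 21788.3
D: NₕSₕ = 1515·5.7 = 8635.5
E: NₕSₕ = 9579·10.4 = 99621.6
Σ NₕSₕ = 218970.9.
n_B = 100·51666.3/218970.9 = 23.595... → 24.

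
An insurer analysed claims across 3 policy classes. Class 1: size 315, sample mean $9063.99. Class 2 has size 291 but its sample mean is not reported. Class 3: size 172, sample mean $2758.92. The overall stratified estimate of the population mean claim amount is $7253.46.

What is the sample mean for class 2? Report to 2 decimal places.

7950.17

N = 315 + 291 + 172 = 778.
Overall total = μ·N = 7253.46·778 = 5643191.88.
Subtract the known strata: 315·9063.99 + 172·2758.92 = 3329691.09.
Remaining total for class 2: 5643191.88 − 3329691.09 = 2313500.79.
Divide by its size: 2313500.79 / 291 = 7950.1745... → 7950.17.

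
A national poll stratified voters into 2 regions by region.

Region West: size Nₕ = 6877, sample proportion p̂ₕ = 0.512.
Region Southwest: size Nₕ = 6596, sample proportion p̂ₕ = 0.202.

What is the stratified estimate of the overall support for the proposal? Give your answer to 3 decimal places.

0.360

N = 6877 + 6596 = 13473.
Overall proportion = Σ (Nₕ/N)·p̂ₕ.
Σ Nₕp̂ₕ = 3521.024 + 1332.392 = 4853.416.
4853.416 / 13473 = 0.36023... → 0.360.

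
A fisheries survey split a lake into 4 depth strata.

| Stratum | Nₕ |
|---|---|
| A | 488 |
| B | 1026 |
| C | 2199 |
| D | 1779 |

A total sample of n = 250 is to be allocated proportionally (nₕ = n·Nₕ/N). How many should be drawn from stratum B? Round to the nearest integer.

Share of stratum B = 1026/5492 = 0.18682.
Allocate 250 × 0.18682 = 46.704... → 47.

47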